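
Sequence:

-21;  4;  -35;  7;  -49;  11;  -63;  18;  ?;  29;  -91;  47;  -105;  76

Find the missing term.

Taking every 2nd term gives 2 separate tracks.
Subsequence A: -21, -35, -49, -63, ?, -91, -105 — arithmetic with common difference −14.
Subsequence B: 4, 7, 11, 18, 29, 47, 76 — a Fibonacci-like recurrence a_n = a_{n-1} + a_{n-2}.
So the missing entry in subsequence A is -77.

-77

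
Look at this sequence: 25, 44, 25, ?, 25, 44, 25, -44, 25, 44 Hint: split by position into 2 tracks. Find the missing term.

-44

Odd-indexed and even-indexed terms follow separate rules.
Track A: 25, 25, 25, 25, 25 — always 25.
Track B: 44, ?, 44, -44, 44 — oscillating between 44 and -44.
Track B's pattern makes the blank -44.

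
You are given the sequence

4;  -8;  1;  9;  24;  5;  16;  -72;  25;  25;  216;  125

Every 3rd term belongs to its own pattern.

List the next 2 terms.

Taking every 3rd term gives 3 separate tracks.
Track A: 4, 9, 16, 25. Perfect squares starting at 2².
Track B: -8, 24, -72, 216. A geometric progression (common ratio -3).
Track C: 1, 5, 25, 125. Successive powers of 5.
Position 13 falls in track A as its term 5, giving 36.
Term 14 comes from track B (its 5th entry): -648.

36, -648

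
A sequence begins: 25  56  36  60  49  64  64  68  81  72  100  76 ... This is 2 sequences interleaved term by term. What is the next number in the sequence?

Split by position mod 2 into 2 tracks.
Track A is 25, 36, 49, 64, 81, 100, which is perfect squares starting at 5².
Track B is 56, 60, 64, 68, 72, 76, which is adding 4 each time.
Position 13 falls in track A as its term 7, giving 121.

121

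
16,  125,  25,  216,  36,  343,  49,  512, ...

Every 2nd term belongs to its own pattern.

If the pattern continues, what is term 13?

100

Odd-indexed and even-indexed terms follow separate rules.
Track A is 16, 25, 36, 49, which is the squares 4², 5², 6², ….
Track B is 125, 216, 343, 512, which is consecutive cubes n³ from n = 5.
Position 13 → track A, term 7 = 100.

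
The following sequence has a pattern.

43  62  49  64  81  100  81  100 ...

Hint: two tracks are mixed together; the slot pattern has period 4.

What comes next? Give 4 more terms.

The slot pattern repeats as AABB (period 4), so there are 2 interleaved tracks.
Track A = 43, 62, 81, 100: linear: a_n = 24 + 19·n.
Track B = 49, 64, 81, 100: perfect squares starting at 7².
Position 9 → track A, term 5 = 119.
Term 10 comes from track A (its 6th entry): 138.
Term 11 comes from track B (its 5th entry): 121.
Term 12 comes from track B (its 6th entry): 144.

119, 138, 121, 144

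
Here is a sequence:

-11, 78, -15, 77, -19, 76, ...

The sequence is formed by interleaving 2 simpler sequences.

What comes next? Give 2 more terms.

-23, 75

Split by position mod 2 into 2 tracks.
Track A: -11, -15, -19 — linear: a_n = -7 − 4·n.
Track B: 78, 77, 76 — arithmetic, step −1.
Position 7 falls in track A as its term 4, giving -23.
Term 8 comes from track B (its 4th entry): 75.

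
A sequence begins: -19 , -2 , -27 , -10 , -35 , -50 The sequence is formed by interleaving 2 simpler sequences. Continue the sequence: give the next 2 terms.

Split by position mod 2 into 2 tracks.
Track A = -19, -27, -35: subtracting 8 each time.
Track B = -2, -10, -50: geometric, ×5 each step.
Position 7 → track A, term 4 = -43.
Position 8 falls in track B as its term 4, giving -250.

-43, -250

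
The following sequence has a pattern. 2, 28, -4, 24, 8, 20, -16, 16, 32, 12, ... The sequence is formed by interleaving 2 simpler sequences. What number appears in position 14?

Split by position mod 2 into 2 tracks.
Subsequence A = 2, -4, 8, -16, 32: geometric, ×-2 each step.
Subsequence B = 28, 24, 20, 16, 12: arithmetic with common difference −4.
The 14th slot belongs to subsequence B; its 7th term is 4.

4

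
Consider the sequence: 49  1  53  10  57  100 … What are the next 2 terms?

Taking every 2nd term gives 2 separate tracks.
Stream A = 49, 53, 57: arithmetic with common difference +4.
Stream B = 1, 10, 100: geometric with ratio 10.
Term 7 comes from stream A (its 4th entry): 61.
The 8th slot belongs to stream B; its 4th term is 1000.

61, 1000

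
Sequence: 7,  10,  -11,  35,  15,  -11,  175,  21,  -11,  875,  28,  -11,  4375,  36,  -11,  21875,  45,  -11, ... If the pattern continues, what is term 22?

546875

The terms cycle through 3 interleaved subsequences.
Subsequence A = 7, 35, 175, 875, 4375, 21875: geometric with ratio 5.
Subsequence B = 10, 15, 21, 28, 36, 45: the triangular numbers T_4, T_5, ….
Subsequence C = -11, -11, -11, -11, -11, -11: always -11.
The 22nd slot belongs to subsequence A; its 8th term is 546875.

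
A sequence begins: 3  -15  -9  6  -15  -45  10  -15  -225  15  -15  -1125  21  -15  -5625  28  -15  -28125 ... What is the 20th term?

-15

Taking every 3rd term gives 3 separate tracks.
Track A: 3, 6, 10, 15, 21, 28 — triangular numbers n(n+1)/2 for n = 2, 3, ….
Track B: -15, -15, -15, -15, -15, -15 — constant -15.
Track C: -9, -45, -225, -1125, -5625, -28125 — a geometric progression (common ratio 5).
Position 20 → track B, term 7 = -15.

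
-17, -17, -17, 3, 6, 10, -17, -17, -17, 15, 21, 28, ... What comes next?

-17

Positions follow the repeating pattern AAABBB; grouping by letter gives 2 tracks.
Track A is -17, -17, -17, -17, -17, -17, which is always -17.
Track B is 3, 6, 10, 15, 21, 28, which is the triangular numbers T_2, T_3, ….
The 13th slot belongs to track A; its 7th term is -17.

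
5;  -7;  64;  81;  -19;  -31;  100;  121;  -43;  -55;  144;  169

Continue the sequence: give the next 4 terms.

The slot pattern repeats as AABB (period 4), so there are 2 interleaved tracks.
Stream A: 5, -7, -19, -31, -43, -55 — subtracting 12 each time.
Stream B: 64, 81, 100, 121, 144, 169 — consecutive squares n² from n = 8.
Position 13 falls in stream A as its term 7, giving -67.
Term 14 comes from stream A (its 8th entry): -79.
Term 15 comes from stream B (its 7th entry): 196.
Position 16 falls in stream B as its term 8, giving 225.

-67, -79, 196, 225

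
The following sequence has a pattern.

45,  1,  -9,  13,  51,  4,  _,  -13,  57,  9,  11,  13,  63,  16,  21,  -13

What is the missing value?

Split by position mod 4 into 4 tracks.
Subsequence A = 45, 51, 57, 63: linear: a_n = 39 + 6·n.
Subsequence B = 1, 4, 9, 16: the squares 1², 2², 3², ….
Subsequence C = -9, ?, 11, 21: adding 10 each time.
Subsequence D = 13, -13, 13, -13: oscillating between 13 and -13.
The gap is subsequence C's term 2; the rule gives 1.

1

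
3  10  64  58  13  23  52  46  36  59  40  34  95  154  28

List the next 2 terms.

Reading positions in blocks of 4 reveals the pattern AABB — 2 tracks woven together.
Track A: 3, 10, 13, 23, 36, 59, 95, 154 — Fibonacci-style (each term is the sum of the two before it).
Track B: 64, 58, 52, 46, 40, 34, 28 — arithmetic with common difference −6.
The 16th slot belongs to track B; its 8th term is 22.
Position 17 falls in track A as its term 9, giving 249.

22, 249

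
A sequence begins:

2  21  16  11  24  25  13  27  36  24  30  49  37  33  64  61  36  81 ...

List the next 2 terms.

98, 39

Read the sequence 3 terms at a time; column i is its own pattern.
Subsequence A is 2, 11, 13, 24, 37, 61, which is each term equals the sum of the previous two.
Subsequence B is 21, 24, 27, 30, 33, 36, which is arithmetic, step +3.
Subsequence C is 16, 25, 36, 49, 64, 81, which is the squares 4², 5², 6², ….
The 19th slot belongs to subsequence A; its 7th term is 98.
Term 20 comes from subsequence B (its 7th entry): 39.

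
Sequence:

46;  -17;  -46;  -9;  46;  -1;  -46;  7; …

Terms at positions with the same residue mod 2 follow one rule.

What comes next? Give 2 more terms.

46, 15

Split by position mod 2 into 2 tracks.
Stream A is 46, -46, 46, -46, which is alternating ±46.
Stream B is -17, -9, -1, 7, which is adding 8 each time.
The 9th slot belongs to stream A; its 5th term is 46.
Position 10 → stream B, term 5 = 15.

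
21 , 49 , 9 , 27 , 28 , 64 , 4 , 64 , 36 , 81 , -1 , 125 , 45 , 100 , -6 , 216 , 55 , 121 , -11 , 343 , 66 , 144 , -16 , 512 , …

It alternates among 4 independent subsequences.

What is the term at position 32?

1000

Read the sequence 4 terms at a time; column i is its own pattern.
Track A is 21, 28, 36, 45, 55, 66, which is triangular numbers starting at T_6.
Track B is 49, 64, 81, 100, 121, 144, which is the squares 7², 8², 9², ….
Track C is 9, 4, -1, -6, -11, -16, which is subtracting 5 each time.
Track D is 27, 64, 125, 216, 343, 512, which is the cubes 3³, 4³, 5³, ….
The 32nd slot belongs to track D; its 8th term is 1000.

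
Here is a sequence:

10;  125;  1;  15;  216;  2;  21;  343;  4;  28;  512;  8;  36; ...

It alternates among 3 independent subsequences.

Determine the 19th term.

55

Split by position mod 3 into 3 tracks.
Subsequence A = 10, 15, 21, 28, 36: the triangular numbers T_4, T_5, ….
Subsequence B = 125, 216, 343, 512: perfect cubes starting at 5³.
Subsequence C = 1, 2, 4, 8: successive powers of 2.
Term 19 comes from subsequence A (its 7th entry): 55.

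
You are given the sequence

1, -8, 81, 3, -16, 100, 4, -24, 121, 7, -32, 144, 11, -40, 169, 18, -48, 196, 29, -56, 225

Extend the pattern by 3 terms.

47, -64, 256

Taking every 3rd term gives 3 separate tracks.
Subsequence A is 1, 3, 4, 7, 11, 18, 29, which is each term equals the sum of the previous two.
Subsequence B is -8, -16, -24, -32, -40, -48, -56, which is arithmetic, step −8.
Subsequence C is 81, 100, 121, 144, 169, 196, 225, which is the squares 9², 10², 11², ….
Position 22 → subsequence A, term 8 = 47.
Position 23 falls in subsequence B as its term 8, giving -64.
Position 24 → subsequence C, term 8 = 256.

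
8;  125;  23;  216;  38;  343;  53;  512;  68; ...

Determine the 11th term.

The terms cycle through 2 interleaved subsequences.
Track A: 8, 23, 38, 53, 68 (arithmetic with common difference +15).
Track B: 125, 216, 343, 512 (consecutive cubes n³ from n = 5).
Position 11 → track A, term 6 = 83.

83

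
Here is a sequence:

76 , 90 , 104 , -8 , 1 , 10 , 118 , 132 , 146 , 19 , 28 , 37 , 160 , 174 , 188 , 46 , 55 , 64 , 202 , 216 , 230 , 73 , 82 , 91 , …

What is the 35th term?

The slot pattern repeats as AAABBB (period 6), so there are 2 interleaved tracks.
Track A: 76, 90, 104, 118, 132, 146, 160, 174, 188, 202, 216, 230 — arithmetic with common difference +14.
Track B: -8, 1, 10, 19, 28, 37, 46, 55, 64, 73, 82, 91 — arithmetic with common difference +9.
Term 35 comes from track B (its 17th entry): 136.

136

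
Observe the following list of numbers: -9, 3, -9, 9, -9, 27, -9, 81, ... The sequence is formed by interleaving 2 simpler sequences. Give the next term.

-9

Split by position mod 2 into 2 tracks.
Track A = -9, -9, -9, -9: the constant sequence -9.
Track B = 3, 9, 27, 81: geometric, ×3 each step.
Term 9 comes from track A (its 5th entry): -9.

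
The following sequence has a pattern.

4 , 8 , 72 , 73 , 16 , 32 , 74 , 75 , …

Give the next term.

64

Reading positions in blocks of 4 reveals the pattern AABB — 2 tracks woven together.
Track A = 4, 8, 16, 32: a geometric progression (common ratio 2).
Track B = 72, 73, 74, 75: adding 1 each time.
Position 9 → track A, term 5 = 64.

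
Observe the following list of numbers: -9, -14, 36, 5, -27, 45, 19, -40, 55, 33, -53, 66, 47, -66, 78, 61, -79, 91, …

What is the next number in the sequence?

Split by position mod 3 into 3 tracks.
Track A is -9, 5, 19, 33, 47, 61, which is arithmetic, step +14.
Track B is -14, -27, -40, -53, -66, -79, which is subtracting 13 each time.
Track C is 36, 45, 55, 66, 78, 91, which is triangular numbers starting at T_8.
Position 19 falls in track A as its term 7, giving 75.

75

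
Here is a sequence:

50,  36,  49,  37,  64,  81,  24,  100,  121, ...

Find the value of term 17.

256

The slot pattern repeats as ABB (period 3), so there are 2 interleaved tracks.
Subsequence A: 50, 37, 24. Arithmetic with common difference −13.
Subsequence B: 36, 49, 64, 81, 100, 121. The squares 6², 7², 8², ….
The 17th slot belongs to subsequence B; its 11th term is 256.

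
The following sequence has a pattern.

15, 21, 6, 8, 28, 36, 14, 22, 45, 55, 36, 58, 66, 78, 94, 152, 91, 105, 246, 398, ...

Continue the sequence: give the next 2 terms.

120, 136

The slot pattern repeats as AABB (period 4), so there are 2 interleaved tracks.
Stream A = 15, 21, 28, 36, 45, 55, 66, 78, 91, 105: triangular numbers starting at T_5.
Stream B = 6, 8, 14, 22, 36, 58, 94, 152, 246, 398: a Fibonacci-like recurrence a_n = a_{n-1} + a_{n-2}.
Term 21 comes from stream A (its 11th entry): 120.
Position 22 falls in stream A as its term 12, giving 136.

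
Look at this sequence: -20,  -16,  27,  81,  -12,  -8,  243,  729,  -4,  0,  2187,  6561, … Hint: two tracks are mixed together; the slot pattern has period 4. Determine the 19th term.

The slot pattern repeats as AABB (period 4), so there are 2 interleaved tracks.
Track A is -20, -16, -12, -8, -4, 0, which is linear: a_n = -24 + 4·n.
Track B is 27, 81, 243, 729, 2187, 6561, which is powers 3^3, 3^4, 3^5, ….
Position 19 falls in track B as its term 9, giving 177147.

177147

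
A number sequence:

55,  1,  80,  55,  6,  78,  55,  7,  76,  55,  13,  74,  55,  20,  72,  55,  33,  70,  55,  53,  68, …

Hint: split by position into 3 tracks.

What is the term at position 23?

86

Read the sequence 3 terms at a time; column i is its own pattern.
Stream A: 55, 55, 55, 55, 55, 55, 55 — constant 55.
Stream B: 1, 6, 7, 13, 20, 33, 53 — a Fibonacci-like recurrence a_n = a_{n-1} + a_{n-2}.
Stream C: 80, 78, 76, 74, 72, 70, 68 — subtracting 2 each time.
Term 23 comes from stream B (its 8th entry): 86.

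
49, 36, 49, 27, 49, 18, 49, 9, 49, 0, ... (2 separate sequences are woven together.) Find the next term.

49

The terms cycle through 2 interleaved subsequences.
Subsequence A is 49, 49, 49, 49, 49, which is constant 49.
Subsequence B is 36, 27, 18, 9, 0, which is linear: a_n = 45 − 9·n.
Term 11 comes from subsequence A (its 6th entry): 49.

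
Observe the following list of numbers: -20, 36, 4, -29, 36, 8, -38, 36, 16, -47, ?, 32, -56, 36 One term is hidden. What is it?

The terms cycle through 3 interleaved subsequences.
Track A: -20, -29, -38, -47, -56 (linear: a_n = -11 − 9·n).
Track B: 36, 36, 36, ?, 36 (constant 36).
Track C: 4, 8, 16, 32 (powers of 2).
So the missing entry in track B is 36.

36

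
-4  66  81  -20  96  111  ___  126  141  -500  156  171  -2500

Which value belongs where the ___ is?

The slot pattern repeats as ABB (period 3), so there are 2 interleaved tracks.
Track A: -4, -20, ?, -500, -2500. Geometric, ×5 each step.
Track B: 66, 81, 96, 111, 126, 141, 156, 171. Adding 15 each time.
Filling track A at index 3 by its rule yields -100.

-100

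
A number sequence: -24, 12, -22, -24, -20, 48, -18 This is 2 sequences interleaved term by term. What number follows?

The terms cycle through 2 interleaved subsequences.
Track A: -24, -22, -20, -18. Linear: a_n = -26 + 2·n.
Track B: 12, -24, 48. Geometric, ×-2 each step.
Term 8 comes from track B (its 4th entry): -96.

-96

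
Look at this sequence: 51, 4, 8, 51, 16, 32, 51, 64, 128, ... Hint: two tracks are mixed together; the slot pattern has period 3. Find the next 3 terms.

The slot pattern repeats as ABB (period 3), so there are 2 interleaved tracks.
Subsequence A: 51, 51, 51 (always 51).
Subsequence B: 4, 8, 16, 32, 64, 128 (powers 2^2, 2^3, 2^4, …).
Position 10 falls in subsequence A as its term 4, giving 51.
The 11th slot belongs to subsequence B; its 7th term is 256.
The 12th slot belongs to subsequence B; its 8th term is 512.

51, 256, 512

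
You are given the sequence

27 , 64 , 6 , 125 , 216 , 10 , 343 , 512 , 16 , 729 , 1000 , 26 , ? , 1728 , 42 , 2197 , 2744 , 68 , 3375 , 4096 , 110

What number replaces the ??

1331

Reading positions in blocks of 3 reveals the pattern AAB — 2 tracks woven together.
Subsequence A: 27, 64, 125, 216, 343, 512, 729, 1000, ?, 1728, 2197, 2744, 3375, 4096. Consecutive cubes n³ from n = 3.
Subsequence B: 6, 10, 16, 26, 42, 68, 110. Each term equals the sum of the previous two.
The gap is subsequence A's term 9; the rule gives 1331.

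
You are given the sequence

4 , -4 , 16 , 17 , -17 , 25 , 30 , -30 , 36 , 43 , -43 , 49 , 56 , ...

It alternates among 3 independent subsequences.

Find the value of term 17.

-69

Split by position mod 3: positions 1, 4, 7, … form one track, and each other residue class forms its own.
Track A: 4, 17, 30, 43, 56 — linear: a_n = -9 + 13·n.
Track B: -4, -17, -30, -43 — arithmetic, step −13.
Track C: 16, 25, 36, 49 — the squares 4², 5², 6², ….
Position 17 falls in track B as its term 6, giving -69.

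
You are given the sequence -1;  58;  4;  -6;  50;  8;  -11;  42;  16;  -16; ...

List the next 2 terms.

34, 32

Taking every 3rd term gives 3 separate tracks.
Track A: -1, -6, -11, -16 — arithmetic with common difference −5.
Track B: 58, 50, 42 — arithmetic with common difference −8.
Track C: 4, 8, 16 — successive powers of 2.
The 11th slot belongs to track B; its 4th term is 34.
Position 12 → track C, term 4 = 32.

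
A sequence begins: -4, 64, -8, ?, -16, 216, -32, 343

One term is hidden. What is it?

The terms cycle through 2 interleaved subsequences.
Track A: -4, -8, -16, -32 (multiplying by 2 each time).
Track B: 64, ?, 216, 343 (the cubes 4³, 5³, 6³, …).
Filling track B at index 2 by its rule yields 125.

125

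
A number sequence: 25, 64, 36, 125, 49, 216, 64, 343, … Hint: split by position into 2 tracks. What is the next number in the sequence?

81

Positions 1, 3, 5, … form one subsequence and positions 2, 4, 6, … form another.
Track A = 25, 36, 49, 64: the squares 5², 6², 7², ….
Track B = 64, 125, 216, 343: the cubes 4³, 5³, 6³, ….
Position 9 → track A, term 5 = 81.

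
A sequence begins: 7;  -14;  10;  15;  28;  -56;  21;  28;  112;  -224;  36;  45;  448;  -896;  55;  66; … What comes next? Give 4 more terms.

1792, -3584, 78, 91

Positions follow the repeating pattern AABB; grouping by letter gives 2 tracks.
Stream A: 7, -14, 28, -56, 112, -224, 448, -896 — a geometric progression (common ratio -2).
Stream B: 10, 15, 21, 28, 36, 45, 55, 66 — triangular numbers starting at T_4.
Position 17 falls in stream A as its term 9, giving 1792.
Position 18 → stream A, term 10 = -3584.
Position 19 → stream B, term 9 = 78.
Position 20 → stream B, term 10 = 91.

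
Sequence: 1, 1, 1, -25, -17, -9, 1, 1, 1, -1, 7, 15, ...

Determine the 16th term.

Positions follow the repeating pattern AAABBB; grouping by letter gives 2 tracks.
Subsequence A = 1, 1, 1, 1, 1, 1: constant 1.
Subsequence B = -25, -17, -9, -1, 7, 15: linear: a_n = -33 + 8·n.
Term 16 comes from subsequence B (its 7th entry): 23.

23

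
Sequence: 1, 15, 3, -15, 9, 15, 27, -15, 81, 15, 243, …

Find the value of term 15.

The terms cycle through 2 interleaved subsequences.
Subsequence A = 1, 3, 9, 27, 81, 243: successive powers of 3.
Subsequence B = 15, -15, 15, -15, 15: the oscillation 15·(−1)^(n+1).
Position 15 → subsequence A, term 8 = 2187.

2187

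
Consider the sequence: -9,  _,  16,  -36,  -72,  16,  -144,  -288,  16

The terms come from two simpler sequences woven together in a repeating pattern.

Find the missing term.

-18

Reading positions in blocks of 3 reveals the pattern AAB — 2 tracks woven together.
Track A: -9, ?, -36, -72, -144, -288 (geometric, ×2 each step).
Track B: 16, 16, 16 (always 16).
Track A's pattern makes the blank -18.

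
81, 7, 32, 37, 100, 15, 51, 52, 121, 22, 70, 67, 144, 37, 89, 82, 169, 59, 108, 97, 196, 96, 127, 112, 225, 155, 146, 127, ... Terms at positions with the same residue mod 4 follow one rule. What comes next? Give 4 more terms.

256, 251, 165, 142

Taking every 4th term gives 4 separate tracks.
Track A: 81, 100, 121, 144, 169, 196, 225 (perfect squares starting at 9²).
Track B: 7, 15, 22, 37, 59, 96, 155 (a Fibonacci-like recurrence a_n = a_{n-1} + a_{n-2}).
Track C: 32, 51, 70, 89, 108, 127, 146 (arithmetic with common difference +19).
Track D: 37, 52, 67, 82, 97, 112, 127 (linear: a_n = 22 + 15·n).
The 29th slot belongs to track A; its 8th term is 256.
The 30th slot belongs to track B; its 8th term is 251.
The 31st slot belongs to track C; its 8th term is 165.
The 32nd slot belongs to track D; its 8th term is 142.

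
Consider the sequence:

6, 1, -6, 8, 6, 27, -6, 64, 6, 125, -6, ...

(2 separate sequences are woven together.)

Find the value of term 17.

6

Split by position mod 2 into 2 tracks.
Track A: 6, -6, 6, -6, 6, -6. Oscillating between 6 and -6.
Track B: 1, 8, 27, 64, 125. Perfect cubes starting at 1³.
Position 17 falls in track A as its term 9, giving 6.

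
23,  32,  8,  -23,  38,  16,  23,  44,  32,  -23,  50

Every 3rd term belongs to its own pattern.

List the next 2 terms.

64, 23

Split by position mod 3: positions 1, 4, 7, … form one track, and each other residue class forms its own.
Track A = 23, -23, 23, -23: the oscillation 23·(−1)^(n+1).
Track B = 32, 38, 44, 50: arithmetic with common difference +6.
Track C = 8, 16, 32: successive powers of 2.
Term 12 comes from track C (its 4th entry): 64.
The 13th slot belongs to track A; its 5th term is 23.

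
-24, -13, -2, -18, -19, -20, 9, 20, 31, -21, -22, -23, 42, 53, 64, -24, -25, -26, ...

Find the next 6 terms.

75, 86, 97, -27, -28, -29

The slot pattern repeats as AAABBB (period 6), so there are 2 interleaved tracks.
Stream A: -24, -13, -2, 9, 20, 31, 42, 53, 64. Linear: a_n = -35 + 11·n.
Stream B: -18, -19, -20, -21, -22, -23, -24, -25, -26. Arithmetic with common difference −1.
The 19th slot belongs to stream A; its 10th term is 75.
Position 20 → stream A, term 11 = 86.
Position 21 → stream A, term 12 = 97.
The 22nd slot belongs to stream B; its 10th term is -27.
Term 23 comes from stream B (its 11th entry): -28.
The 24th slot belongs to stream B; its 12th term is -29.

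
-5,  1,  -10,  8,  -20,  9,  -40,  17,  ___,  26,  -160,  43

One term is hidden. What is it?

-80

The terms cycle through 2 interleaved subsequences.
Stream A: -5, -10, -20, -40, ?, -160 — geometric with ratio 2.
Stream B: 1, 8, 9, 17, 26, 43 — each term equals the sum of the previous two.
Filling stream A at index 5 by its rule yields -80.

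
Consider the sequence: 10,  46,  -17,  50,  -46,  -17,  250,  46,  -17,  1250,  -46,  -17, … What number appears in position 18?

The terms cycle through 3 interleaved subsequences.
Subsequence A: 10, 50, 250, 1250 — geometric, ×5 each step.
Subsequence B: 46, -46, 46, -46 — oscillating between 46 and -46.
Subsequence C: -17, -17, -17, -17 — the constant sequence -17.
Position 18 falls in subsequence C as its term 6, giving -17.

-17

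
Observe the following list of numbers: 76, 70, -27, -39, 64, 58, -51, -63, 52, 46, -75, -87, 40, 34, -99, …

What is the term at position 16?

-111

Reading positions in blocks of 4 reveals the pattern AABB — 2 tracks woven together.
Stream A is 76, 70, 64, 58, 52, 46, 40, 34, which is subtracting 6 each time.
Stream B is -27, -39, -51, -63, -75, -87, -99, which is subtracting 12 each time.
Position 16 falls in stream B as its term 8, giving -111.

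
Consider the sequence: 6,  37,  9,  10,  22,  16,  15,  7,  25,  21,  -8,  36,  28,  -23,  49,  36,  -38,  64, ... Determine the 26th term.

Split by position mod 3: positions 1, 4, 7, … form one track, and each other residue class forms its own.
Stream A: 6, 10, 15, 21, 28, 36. Triangular numbers starting at T_3.
Stream B: 37, 22, 7, -8, -23, -38. Linear: a_n = 52 − 15·n.
Stream C: 9, 16, 25, 36, 49, 64. Perfect squares starting at 3².
Term 26 comes from stream B (its 9th entry): -83.

-83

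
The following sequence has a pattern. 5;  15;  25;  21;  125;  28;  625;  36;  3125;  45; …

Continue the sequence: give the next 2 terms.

15625, 55

The terms cycle through 2 interleaved subsequences.
Track A: 5, 25, 125, 625, 3125 — successive powers of 5.
Track B: 15, 21, 28, 36, 45 — triangular numbers starting at T_5.
Position 11 falls in track A as its term 6, giving 15625.
Position 12 → track B, term 6 = 55.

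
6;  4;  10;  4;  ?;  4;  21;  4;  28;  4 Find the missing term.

15

Positions 1, 3, 5, … form one subsequence and positions 2, 4, 6, … form another.
Track A: 6, 10, ?, 21, 28 — triangular numbers starting at T_3.
Track B: 4, 4, 4, 4, 4 — constant 4.
The gap is track A's term 3; the rule gives 15.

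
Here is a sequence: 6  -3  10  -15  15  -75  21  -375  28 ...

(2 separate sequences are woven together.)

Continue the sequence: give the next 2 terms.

-1875, 36

Split by position mod 2 into 2 tracks.
Track A: 6, 10, 15, 21, 28. The triangular numbers T_3, T_4, ….
Track B: -3, -15, -75, -375. Geometric with ratio 5.
Position 10 → track B, term 5 = -1875.
Position 11 falls in track A as its term 6, giving 36.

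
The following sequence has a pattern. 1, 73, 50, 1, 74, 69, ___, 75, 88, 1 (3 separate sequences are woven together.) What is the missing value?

1

The terms cycle through 3 interleaved subsequences.
Subsequence A is 1, 1, ?, 1, which is the constant sequence 1.
Subsequence B is 73, 74, 75, which is linear: a_n = 72 + n.
Subsequence C is 50, 69, 88, which is arithmetic with common difference +19.
The gap is subsequence A's term 3; the rule gives 1.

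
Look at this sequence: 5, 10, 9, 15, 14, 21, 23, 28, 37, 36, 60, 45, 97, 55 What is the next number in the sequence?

157

The terms cycle through 2 interleaved subsequences.
Stream A: 5, 9, 14, 23, 37, 60, 97 — Fibonacci-style (each term is the sum of the two before it).
Stream B: 10, 15, 21, 28, 36, 45, 55 — triangular numbers starting at T_4.
Position 15 falls in stream A as its term 8, giving 157.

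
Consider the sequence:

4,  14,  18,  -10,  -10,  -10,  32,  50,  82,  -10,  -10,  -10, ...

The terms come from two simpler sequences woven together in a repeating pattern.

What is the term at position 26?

Reading positions in blocks of 6 reveals the pattern AAABBB — 2 tracks woven together.
Track A: 4, 14, 18, 32, 50, 82 — each term equals the sum of the previous two.
Track B: -10, -10, -10, -10, -10, -10 — constant -10.
Position 26 falls in track A as its term 14, giving 3838.

3838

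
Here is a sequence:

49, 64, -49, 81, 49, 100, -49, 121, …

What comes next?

Odd-indexed and even-indexed terms follow separate rules.
Stream A: 49, -49, 49, -49. Oscillating between 49 and -49.
Stream B: 64, 81, 100, 121. Perfect squares starting at 8².
Position 9 → stream A, term 5 = 49.

49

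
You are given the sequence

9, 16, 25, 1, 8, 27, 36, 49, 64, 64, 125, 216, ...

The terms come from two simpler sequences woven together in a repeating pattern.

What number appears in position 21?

196

Reading positions in blocks of 6 reveals the pattern AAABBB — 2 tracks woven together.
Stream A: 9, 16, 25, 36, 49, 64 — the squares 3², 4², 5², ….
Stream B: 1, 8, 27, 64, 125, 216 — consecutive cubes n³ from n = 1.
Position 21 → stream A, term 12 = 196.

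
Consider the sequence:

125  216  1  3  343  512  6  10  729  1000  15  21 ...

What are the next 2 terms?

Positions follow the repeating pattern AABB; grouping by letter gives 2 tracks.
Subsequence A = 125, 216, 343, 512, 729, 1000: consecutive cubes n³ from n = 5.
Subsequence B = 1, 3, 6, 10, 15, 21: triangular numbers starting at T_1.
Position 13 falls in subsequence A as its term 7, giving 1331.
The 14th slot belongs to subsequence A; its 8th term is 1728.

1331, 1728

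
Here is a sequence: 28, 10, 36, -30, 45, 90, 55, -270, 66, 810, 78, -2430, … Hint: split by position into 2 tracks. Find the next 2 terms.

Odd-indexed and even-indexed terms follow separate rules.
Stream A is 28, 36, 45, 55, 66, 78, which is triangular numbers starting at T_7.
Stream B is 10, -30, 90, -270, 810, -2430, which is geometric with ratio -3.
Position 13 → stream A, term 7 = 91.
Term 14 comes from stream B (its 7th entry): 7290.

91, 7290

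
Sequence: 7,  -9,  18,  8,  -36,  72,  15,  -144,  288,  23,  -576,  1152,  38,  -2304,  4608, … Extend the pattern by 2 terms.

61, -9216

Reading positions in blocks of 3 reveals the pattern ABB — 2 tracks woven together.
Stream A is 7, 8, 15, 23, 38, which is Fibonacci-style (each term is the sum of the two before it).
Stream B is -9, 18, -36, 72, -144, 288, -576, 1152, -2304, 4608, which is multiplying by -2 each time.
The 16th slot belongs to stream A; its 6th term is 61.
The 17th slot belongs to stream B; its 11th term is -9216.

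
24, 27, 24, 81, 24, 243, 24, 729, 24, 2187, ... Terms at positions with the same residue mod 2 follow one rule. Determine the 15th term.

The terms cycle through 2 interleaved subsequences.
Subsequence A: 24, 24, 24, 24, 24. Always 24.
Subsequence B: 27, 81, 243, 729, 2187. Successive powers of 3.
Position 15 → subsequence A, term 8 = 24.

24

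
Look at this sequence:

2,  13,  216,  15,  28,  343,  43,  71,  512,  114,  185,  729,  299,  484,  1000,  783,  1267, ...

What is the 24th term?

Reading positions in blocks of 3 reveals the pattern AAB — 2 tracks woven together.
Subsequence A: 2, 13, 15, 28, 43, 71, 114, 185, 299, 484, 783, 1267. Fibonacci-style (each term is the sum of the two before it).
Subsequence B: 216, 343, 512, 729, 1000. The cubes 6³, 7³, 8³, ….
Position 24 → subsequence B, term 8 = 2197.

2197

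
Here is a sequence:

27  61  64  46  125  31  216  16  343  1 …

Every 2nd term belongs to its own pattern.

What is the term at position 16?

-44

The terms cycle through 2 interleaved subsequences.
Track A: 27, 64, 125, 216, 343. Consecutive cubes n³ from n = 3.
Track B: 61, 46, 31, 16, 1. Arithmetic, step −15.
The 16th slot belongs to track B; its 8th term is -44.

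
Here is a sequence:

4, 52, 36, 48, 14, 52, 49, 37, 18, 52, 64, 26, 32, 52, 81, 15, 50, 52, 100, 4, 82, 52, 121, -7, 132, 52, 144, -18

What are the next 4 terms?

214, 52, 169, -29

Split by position mod 4: positions 1, 5, 9, … form one track, and each other residue class forms its own.
Track A is 4, 14, 18, 32, 50, 82, 132, which is each term equals the sum of the previous two.
Track B is 52, 52, 52, 52, 52, 52, 52, which is the constant sequence 52.
Track C is 36, 49, 64, 81, 100, 121, 144, which is perfect squares starting at 6².
Track D is 48, 37, 26, 15, 4, -7, -18, which is linear: a_n = 59 − 11·n.
Position 29 → track A, term 8 = 214.
Term 30 comes from track B (its 8th entry): 52.
Position 31 falls in track C as its term 8, giving 169.
Position 32 → track D, term 8 = -29.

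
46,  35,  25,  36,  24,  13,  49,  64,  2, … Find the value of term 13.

-20

Reading positions in blocks of 4 reveals the pattern AABB — 2 tracks woven together.
Stream A: 46, 35, 24, 13, 2 — linear: a_n = 57 − 11·n.
Stream B: 25, 36, 49, 64 — perfect squares starting at 5².
The 13th slot belongs to stream A; its 7th term is -20.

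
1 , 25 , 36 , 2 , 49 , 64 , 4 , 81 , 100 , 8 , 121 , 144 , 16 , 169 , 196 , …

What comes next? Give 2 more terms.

Positions follow the repeating pattern ABB; grouping by letter gives 2 tracks.
Stream A: 1, 2, 4, 8, 16. A geometric progression (common ratio 2).
Stream B: 25, 36, 49, 64, 81, 100, 121, 144, 169, 196. Consecutive squares n² from n = 5.
Term 16 comes from stream A (its 6th entry): 32.
Term 17 comes from stream B (its 11th entry): 225.

32, 225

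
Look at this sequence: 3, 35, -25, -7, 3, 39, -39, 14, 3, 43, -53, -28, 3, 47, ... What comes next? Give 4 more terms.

-67, 56, 3, 51

Taking every 4th term gives 4 separate tracks.
Track A = 3, 3, 3, 3: constant 3.
Track B = 35, 39, 43, 47: linear: a_n = 31 + 4·n.
Track C = -25, -39, -53: subtracting 14 each time.
Track D = -7, 14, -28: a geometric progression (common ratio -2).
The 15th slot belongs to track C; its 4th term is -67.
Position 16 → track D, term 4 = 56.
The 17th slot belongs to track A; its 5th term is 3.
The 18th slot belongs to track B; its 5th term is 51.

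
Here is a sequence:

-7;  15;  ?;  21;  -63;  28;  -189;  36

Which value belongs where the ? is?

-21

The terms cycle through 2 interleaved subsequences.
Subsequence A is -7, ?, -63, -189, which is multiplying by 3 each time.
Subsequence B is 15, 21, 28, 36, which is triangular numbers n(n+1)/2 for n = 5, 6, ….
So the missing entry in subsequence A is -21.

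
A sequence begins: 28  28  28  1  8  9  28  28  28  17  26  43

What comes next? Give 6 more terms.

Positions follow the repeating pattern AAABBB; grouping by letter gives 2 tracks.
Track A: 28, 28, 28, 28, 28, 28 — constant 28.
Track B: 1, 8, 9, 17, 26, 43 — Fibonacci-style (each term is the sum of the two before it).
Position 13 falls in track A as its term 7, giving 28.
Term 14 comes from track A (its 8th entry): 28.
Term 15 comes from track A (its 9th entry): 28.
Position 16 falls in track B as its term 7, giving 69.
Term 17 comes from track B (its 8th entry): 112.
Position 18 → track B, term 9 = 181.

28, 28, 28, 69, 112, 181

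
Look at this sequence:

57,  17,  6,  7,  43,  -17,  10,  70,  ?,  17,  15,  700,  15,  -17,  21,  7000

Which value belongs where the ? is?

Read the sequence 4 terms at a time; column i is its own pattern.
Track A: 57, 43, ?, 15 (arithmetic with common difference −14).
Track B: 17, -17, 17, -17 (alternating ±17).
Track C: 6, 10, 15, 21 (the triangular numbers T_3, T_4, …).
Track D: 7, 70, 700, 7000 (geometric with ratio 10).
Track A's pattern makes the blank 29.

29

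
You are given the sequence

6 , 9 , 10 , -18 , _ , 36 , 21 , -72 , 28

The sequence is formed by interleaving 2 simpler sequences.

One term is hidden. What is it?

15

The terms cycle through 2 interleaved subsequences.
Stream A: 6, 10, ?, 21, 28 — triangular numbers starting at T_3.
Stream B: 9, -18, 36, -72 — geometric with ratio -2.
Filling stream A at index 3 by its rule yields 15.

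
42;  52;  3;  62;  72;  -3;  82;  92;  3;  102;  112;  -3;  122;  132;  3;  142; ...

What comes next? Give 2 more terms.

152, -3

Positions follow the repeating pattern AAB; grouping by letter gives 2 tracks.
Track A: 42, 52, 62, 72, 82, 92, 102, 112, 122, 132, 142. Arithmetic, step +10.
Track B: 3, -3, 3, -3, 3. The oscillation 3·(−1)^(n+1).
Term 17 comes from track A (its 12th entry): 152.
The 18th slot belongs to track B; its 6th term is -3.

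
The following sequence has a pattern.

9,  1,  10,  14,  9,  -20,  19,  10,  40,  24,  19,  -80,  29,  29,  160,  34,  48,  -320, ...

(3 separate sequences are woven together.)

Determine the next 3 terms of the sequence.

39, 77, 640

Split by position mod 3 into 3 tracks.
Track A: 9, 14, 19, 24, 29, 34 — linear: a_n = 4 + 5·n.
Track B: 1, 9, 10, 19, 29, 48 — a Fibonacci-like recurrence a_n = a_{n-1} + a_{n-2}.
Track C: 10, -20, 40, -80, 160, -320 — geometric with ratio -2.
The 19th slot belongs to track A; its 7th term is 39.
The 20th slot belongs to track B; its 7th term is 77.
The 21st slot belongs to track C; its 7th term is 640.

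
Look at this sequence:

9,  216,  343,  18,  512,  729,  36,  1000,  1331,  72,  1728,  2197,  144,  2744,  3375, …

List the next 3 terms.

288, 4096, 4913

The slot pattern repeats as ABB (period 3), so there are 2 interleaved tracks.
Track A: 9, 18, 36, 72, 144. A geometric progression (common ratio 2).
Track B: 216, 343, 512, 729, 1000, 1331, 1728, 2197, 2744, 3375. The cubes 6³, 7³, 8³, ….
Term 16 comes from track A (its 6th entry): 288.
Term 17 comes from track B (its 11th entry): 4096.
Term 18 comes from track B (its 12th entry): 4913.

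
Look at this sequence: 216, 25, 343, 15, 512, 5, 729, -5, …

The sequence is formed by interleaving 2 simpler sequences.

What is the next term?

1000

Positions 1, 3, 5, … form one subsequence and positions 2, 4, 6, … form another.
Track A: 216, 343, 512, 729 (consecutive cubes n³ from n = 6).
Track B: 25, 15, 5, -5 (linear: a_n = 35 − 10·n).
The 9th slot belongs to track A; its 5th term is 1000.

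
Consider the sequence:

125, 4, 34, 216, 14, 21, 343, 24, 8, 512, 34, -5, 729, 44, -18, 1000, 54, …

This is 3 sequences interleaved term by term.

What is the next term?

-31

Split by position mod 3 into 3 tracks.
Track A is 125, 216, 343, 512, 729, 1000, which is consecutive cubes n³ from n = 5.
Track B is 4, 14, 24, 34, 44, 54, which is arithmetic with common difference +10.
Track C is 34, 21, 8, -5, -18, which is linear: a_n = 47 − 13·n.
The 18th slot belongs to track C; its 6th term is -31.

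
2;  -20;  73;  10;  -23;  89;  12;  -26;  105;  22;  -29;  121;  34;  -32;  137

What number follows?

56

Taking every 3rd term gives 3 separate tracks.
Track A = 2, 10, 12, 22, 34: a Fibonacci-like recurrence a_n = a_{n-1} + a_{n-2}.
Track B = -20, -23, -26, -29, -32: linear: a_n = -17 − 3·n.
Track C = 73, 89, 105, 121, 137: adding 16 each time.
The 16th slot belongs to track A; its 6th term is 56.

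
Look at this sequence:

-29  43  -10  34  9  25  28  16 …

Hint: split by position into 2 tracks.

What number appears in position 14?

Taking every 2nd term gives 2 separate tracks.
Stream A is -29, -10, 9, 28, which is linear: a_n = -48 + 19·n.
Stream B is 43, 34, 25, 16, which is arithmetic, step −9.
Position 14 → stream B, term 7 = -11.

-11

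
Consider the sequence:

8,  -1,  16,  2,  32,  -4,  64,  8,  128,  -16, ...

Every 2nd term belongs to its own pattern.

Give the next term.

Split by position mod 2 into 2 tracks.
Stream A: 8, 16, 32, 64, 128 — successive powers of 2.
Stream B: -1, 2, -4, 8, -16 — geometric with ratio -2.
The 11th slot belongs to stream A; its 6th term is 256.

256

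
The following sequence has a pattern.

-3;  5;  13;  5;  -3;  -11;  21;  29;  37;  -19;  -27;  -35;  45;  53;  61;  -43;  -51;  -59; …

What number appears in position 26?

Reading positions in blocks of 6 reveals the pattern AAABBB — 2 tracks woven together.
Stream A is -3, 5, 13, 21, 29, 37, 45, 53, 61, which is arithmetic, step +8.
Stream B is 5, -3, -11, -19, -27, -35, -43, -51, -59, which is subtracting 8 each time.
Term 26 comes from stream A (its 14th entry): 101.

101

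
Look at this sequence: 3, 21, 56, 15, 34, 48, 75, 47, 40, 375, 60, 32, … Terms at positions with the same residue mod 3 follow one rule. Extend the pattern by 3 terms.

1875, 73, 24

Split by position mod 3: positions 1, 4, 7, … form one track, and each other residue class forms its own.
Track A: 3, 15, 75, 375 — a geometric progression (common ratio 5).
Track B: 21, 34, 47, 60 — arithmetic, step +13.
Track C: 56, 48, 40, 32 — linear: a_n = 64 − 8·n.
Position 13 → track A, term 5 = 1875.
Position 14 → track B, term 5 = 73.
Position 15 falls in track C as its term 5, giving 24.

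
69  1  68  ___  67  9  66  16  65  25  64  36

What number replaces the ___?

The terms cycle through 2 interleaved subsequences.
Track A is 69, 68, 67, 66, 65, 64, which is arithmetic with common difference −1.
Track B is 1, ?, 9, 16, 25, 36, which is the squares 1², 2², 3², ….
The gap is track B's term 2; the rule gives 4.

4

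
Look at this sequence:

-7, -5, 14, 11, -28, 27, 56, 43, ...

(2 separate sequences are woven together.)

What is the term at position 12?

75

Odd-indexed and even-indexed terms follow separate rules.
Subsequence A = -7, 14, -28, 56: a geometric progression (common ratio -2).
Subsequence B = -5, 11, 27, 43: arithmetic with common difference +16.
The 12th slot belongs to subsequence B; its 6th term is 75.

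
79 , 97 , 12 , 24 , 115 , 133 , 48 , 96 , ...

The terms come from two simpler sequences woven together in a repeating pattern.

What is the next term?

151

Reading positions in blocks of 4 reveals the pattern AABB — 2 tracks woven together.
Stream A: 79, 97, 115, 133 (arithmetic with common difference +18).
Stream B: 12, 24, 48, 96 (geometric, ×2 each step).
Term 9 comes from stream A (its 5th entry): 151.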